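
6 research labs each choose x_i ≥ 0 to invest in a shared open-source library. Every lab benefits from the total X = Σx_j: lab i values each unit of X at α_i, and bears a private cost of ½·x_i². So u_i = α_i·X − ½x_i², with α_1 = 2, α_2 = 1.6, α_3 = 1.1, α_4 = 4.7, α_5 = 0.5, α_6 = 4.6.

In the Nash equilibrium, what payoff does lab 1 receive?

Lab i's FOC: ∂u_i/∂x_i = α_i − x_i = 0, so x_i* = α_i.
NE contributions = (2, 1.6, 1.1, 4.7, 0.5, 4.6); X = 14.5.
u_1 = α_1·X − ½·(x_1)² = 2·14.5 − ½·2² = 27.

27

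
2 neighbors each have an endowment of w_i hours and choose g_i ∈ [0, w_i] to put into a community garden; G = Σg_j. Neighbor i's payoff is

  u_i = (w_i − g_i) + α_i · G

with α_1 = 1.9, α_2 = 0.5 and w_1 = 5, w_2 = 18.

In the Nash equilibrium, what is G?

5

∂u_i/∂g_i = α_i − 1, so neighbor i contributes w_i if α_i > 1, else 0.
α_i > 1 for i ∈ {1}; NE contributions (5, 0), G = 5.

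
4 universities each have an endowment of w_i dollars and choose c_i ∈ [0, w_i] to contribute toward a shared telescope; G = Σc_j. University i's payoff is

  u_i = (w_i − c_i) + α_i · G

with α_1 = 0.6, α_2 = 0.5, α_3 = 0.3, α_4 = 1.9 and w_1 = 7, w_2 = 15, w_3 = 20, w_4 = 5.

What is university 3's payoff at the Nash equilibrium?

∂u_i/∂c_i = α_i − 1, so university i contributes w_i if α_i > 1, else 0.
α_i > 1 for i ∈ {4}; NE contributions (0, 0, 0, 5), G = 5.
u_3 = (20 − 0) + 0.3·5 = 21.5.

21.5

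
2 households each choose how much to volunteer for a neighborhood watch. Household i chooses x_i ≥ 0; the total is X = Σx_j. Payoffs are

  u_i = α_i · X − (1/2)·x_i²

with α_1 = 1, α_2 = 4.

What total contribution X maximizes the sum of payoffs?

10

Planner FOC: ∂(Σu_j)/∂x_i = (Σα_j) − x_i = 0, so x_i^SO = Σα_j = 5 for every i; X^SO = 10.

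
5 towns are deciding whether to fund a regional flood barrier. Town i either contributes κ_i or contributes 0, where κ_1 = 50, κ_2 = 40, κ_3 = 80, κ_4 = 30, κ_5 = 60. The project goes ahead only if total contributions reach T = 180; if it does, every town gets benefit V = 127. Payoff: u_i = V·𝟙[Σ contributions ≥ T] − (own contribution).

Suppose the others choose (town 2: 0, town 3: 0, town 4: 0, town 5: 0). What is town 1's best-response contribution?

Others' total = 0. Even contributing 50 gives 50 < 180: no benefit either way.
Best response: 0.

0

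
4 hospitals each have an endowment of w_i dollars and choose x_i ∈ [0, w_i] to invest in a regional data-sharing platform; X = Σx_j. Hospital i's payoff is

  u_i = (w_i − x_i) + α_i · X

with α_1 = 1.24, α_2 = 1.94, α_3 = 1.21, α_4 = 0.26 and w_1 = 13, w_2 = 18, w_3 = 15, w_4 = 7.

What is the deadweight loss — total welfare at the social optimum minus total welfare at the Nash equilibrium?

25.55

∂u_i/∂x_i = α_i − 1, so hospital i contributes w_i if α_i > 1, else 0.
α_i > 1 for i ∈ {1, 2, 3}; NE contributions (13, 18, 15, 0), X = 46.
W^NE = Σw_i − X^NE + (Σα_i)·X^NE = 53 + 3.65·46 = 220.9.
Planner: ∂(Σu_j)/∂x_i = Σα_j − 1 = 3.65 > 0, so everyone contributes w_i; X^SO = 53, W^SO = 53 + 3.65·53 = 246.45.
Deadweight loss = 25.55.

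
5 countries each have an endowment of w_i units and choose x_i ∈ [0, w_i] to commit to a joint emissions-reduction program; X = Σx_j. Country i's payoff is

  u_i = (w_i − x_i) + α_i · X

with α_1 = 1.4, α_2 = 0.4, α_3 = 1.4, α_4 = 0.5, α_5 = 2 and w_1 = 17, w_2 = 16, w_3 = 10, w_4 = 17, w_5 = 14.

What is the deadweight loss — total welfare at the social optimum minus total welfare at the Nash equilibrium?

155.1

∂u_i/∂x_i = α_i − 1, so country i contributes w_i if α_i > 1, else 0.
α_i > 1 for i ∈ {1, 3, 5}; NE contributions (17, 0, 10, 0, 14), X = 41.
W^NE = Σw_i − X^NE + (Σα_i)·X^NE = 74 + 4.7·41 = 266.7.
Planner: ∂(Σu_j)/∂x_i = Σα_j − 1 = 4.7 > 0, so everyone contributes w_i; X^SO = 74, W^SO = 74 + 4.7·74 = 421.8.
Deadweight loss = 155.1.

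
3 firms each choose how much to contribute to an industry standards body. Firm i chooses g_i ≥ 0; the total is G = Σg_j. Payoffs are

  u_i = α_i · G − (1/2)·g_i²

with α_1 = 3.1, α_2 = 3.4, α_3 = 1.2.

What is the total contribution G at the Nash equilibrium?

7.7

Firm i's FOC: ∂u_i/∂g_i = α_i − g_i = 0, so g_i* = α_i.
NE contributions = (3.1, 3.4, 1.2); G = 7.7.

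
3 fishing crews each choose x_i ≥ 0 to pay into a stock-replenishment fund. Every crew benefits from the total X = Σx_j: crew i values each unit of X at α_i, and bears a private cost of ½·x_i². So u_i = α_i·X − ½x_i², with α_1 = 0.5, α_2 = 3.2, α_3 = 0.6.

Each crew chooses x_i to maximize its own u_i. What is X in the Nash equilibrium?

4.3

Crew i's FOC: ∂u_i/∂x_i = α_i − x_i = 0, so x_i* = α_i.
NE contributions = (0.5, 3.2, 0.6); X = 4.3.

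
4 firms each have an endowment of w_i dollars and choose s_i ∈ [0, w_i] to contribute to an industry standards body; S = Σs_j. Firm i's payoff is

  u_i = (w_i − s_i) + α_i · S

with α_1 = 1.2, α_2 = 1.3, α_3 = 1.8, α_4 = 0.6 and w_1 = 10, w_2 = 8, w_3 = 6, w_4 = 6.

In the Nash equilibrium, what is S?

24

∂u_i/∂s_i = α_i − 1, so firm i contributes w_i if α_i > 1, else 0.
α_i > 1 for i ∈ {1, 2, 3}; NE contributions (10, 8, 6, 0), S = 24.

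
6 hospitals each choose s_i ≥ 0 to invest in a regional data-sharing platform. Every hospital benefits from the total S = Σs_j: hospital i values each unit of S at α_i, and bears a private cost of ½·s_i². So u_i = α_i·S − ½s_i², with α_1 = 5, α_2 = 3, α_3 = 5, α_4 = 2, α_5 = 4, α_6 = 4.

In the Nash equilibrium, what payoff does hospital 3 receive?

Hospital i's FOC: ∂u_i/∂s_i = α_i − s_i = 0, so s_i* = α_i.
NE contributions = (5, 3, 5, 2, 4, 4); S = 23.
u_3 = α_3·S − ½·(s_3)² = 5·23 − ½·5² = 102.5.

102.5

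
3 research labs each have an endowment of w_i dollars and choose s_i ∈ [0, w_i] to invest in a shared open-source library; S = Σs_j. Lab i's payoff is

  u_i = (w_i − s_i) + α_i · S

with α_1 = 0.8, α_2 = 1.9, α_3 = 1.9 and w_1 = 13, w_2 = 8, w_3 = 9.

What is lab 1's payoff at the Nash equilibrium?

∂u_i/∂s_i = α_i − 1, so lab i contributes w_i if α_i > 1, else 0.
α_i > 1 for i ∈ {2, 3}; NE contributions (0, 8, 9), S = 17.
u_1 = (13 − 0) + 0.8·17 = 26.6.

26.6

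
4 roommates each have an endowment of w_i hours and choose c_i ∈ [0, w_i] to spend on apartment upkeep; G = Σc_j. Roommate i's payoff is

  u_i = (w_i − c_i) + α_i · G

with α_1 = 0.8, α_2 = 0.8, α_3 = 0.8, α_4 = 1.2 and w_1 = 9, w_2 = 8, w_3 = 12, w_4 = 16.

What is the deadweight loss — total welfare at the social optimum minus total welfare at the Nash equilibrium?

∂u_i/∂c_i = α_i − 1, so roommate i contributes w_i if α_i > 1, else 0.
α_i > 1 for i ∈ {4}; NE contributions (0, 0, 0, 16), G = 16.
W^NE = Σw_i − G^NE + (Σα_i)·G^NE = 45 + 2.6·16 = 86.6.
Planner: ∂(Σu_j)/∂c_i = Σα_j − 1 = 2.6 > 0, so everyone contributes w_i; G^SO = 45, W^SO = 45 + 2.6·45 = 162.
Deadweight loss = 75.4.

75.4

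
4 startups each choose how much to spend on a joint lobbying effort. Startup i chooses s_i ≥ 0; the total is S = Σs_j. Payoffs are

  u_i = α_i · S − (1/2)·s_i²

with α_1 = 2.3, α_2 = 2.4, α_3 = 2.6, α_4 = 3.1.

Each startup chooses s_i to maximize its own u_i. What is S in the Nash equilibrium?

10.4

Startup i's FOC: ∂u_i/∂s_i = α_i − s_i = 0, so s_i* = α_i.
NE contributions = (2.3, 2.4, 2.6, 3.1); S = 10.4.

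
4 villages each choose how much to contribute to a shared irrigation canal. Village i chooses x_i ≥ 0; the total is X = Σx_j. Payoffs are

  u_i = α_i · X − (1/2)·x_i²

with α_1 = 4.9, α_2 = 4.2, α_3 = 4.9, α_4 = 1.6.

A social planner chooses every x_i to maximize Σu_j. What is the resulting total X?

Planner FOC: ∂(Σu_j)/∂x_i = (Σα_j) − x_i = 0, so x_i^SO = Σα_j = 15.6 for every i; X^SO = 62.4.

62.4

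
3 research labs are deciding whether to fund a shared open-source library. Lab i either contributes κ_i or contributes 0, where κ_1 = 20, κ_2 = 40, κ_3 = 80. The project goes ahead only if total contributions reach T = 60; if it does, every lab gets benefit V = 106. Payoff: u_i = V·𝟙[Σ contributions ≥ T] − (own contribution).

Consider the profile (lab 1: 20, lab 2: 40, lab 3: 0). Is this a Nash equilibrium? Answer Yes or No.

Total = 60 ≥ 60: provided.
Lab 1 (pledges 20, payoff 86): dropping to 0 → total 40, payoff 0. No gain.
Lab 2 (pledges 40, payoff 66): dropping to 0 → total 20, payoff 0. No gain.
Lab 3 (pledges 0, payoff 106): pledging 80 → total 140, payoff 26. No gain.

Yes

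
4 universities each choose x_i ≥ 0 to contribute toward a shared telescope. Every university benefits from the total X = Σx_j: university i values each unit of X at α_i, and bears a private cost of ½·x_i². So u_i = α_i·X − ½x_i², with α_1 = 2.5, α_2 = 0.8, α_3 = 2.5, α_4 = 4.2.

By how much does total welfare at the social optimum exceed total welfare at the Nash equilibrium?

University i's FOC: ∂u_i/∂x_i = α_i − x_i = 0, so x_i* = α_i.
NE contributions = (2.5, 0.8, 2.5, 4.2); X = 10.
W^NE = (Σα)·X − ½Σα_i² = 10² − ½·30.78 = 84.61.
Planner sets x_i = Σα_j = 10 for every i, so X^SO = 4·10 = 40.
W^SO = (Σα)·X^SO − ½·4·(Σα)² = (4/2)·10² = 200.
Deadweight loss = W^SO − W^NE = 115.39.

115.39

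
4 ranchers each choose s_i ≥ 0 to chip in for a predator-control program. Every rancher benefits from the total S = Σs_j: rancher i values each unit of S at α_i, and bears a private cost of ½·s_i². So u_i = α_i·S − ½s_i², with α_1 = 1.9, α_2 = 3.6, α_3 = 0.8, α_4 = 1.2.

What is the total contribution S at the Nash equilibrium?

Rancher i's FOC: ∂u_i/∂s_i = α_i − s_i = 0, so s_i* = α_i.
NE contributions = (1.9, 3.6, 0.8, 1.2); S = 7.5.

7.5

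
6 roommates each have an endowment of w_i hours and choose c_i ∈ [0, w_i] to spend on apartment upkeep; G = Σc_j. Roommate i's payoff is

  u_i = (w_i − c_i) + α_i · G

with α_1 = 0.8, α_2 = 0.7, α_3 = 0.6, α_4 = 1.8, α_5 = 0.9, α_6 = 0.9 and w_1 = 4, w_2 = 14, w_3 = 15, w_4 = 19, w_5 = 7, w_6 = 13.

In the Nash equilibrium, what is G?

19

∂u_i/∂c_i = α_i − 1, so roommate i contributes w_i if α_i > 1, else 0.
α_i > 1 for i ∈ {4}; NE contributions (0, 0, 0, 19, 0, 0), G = 19.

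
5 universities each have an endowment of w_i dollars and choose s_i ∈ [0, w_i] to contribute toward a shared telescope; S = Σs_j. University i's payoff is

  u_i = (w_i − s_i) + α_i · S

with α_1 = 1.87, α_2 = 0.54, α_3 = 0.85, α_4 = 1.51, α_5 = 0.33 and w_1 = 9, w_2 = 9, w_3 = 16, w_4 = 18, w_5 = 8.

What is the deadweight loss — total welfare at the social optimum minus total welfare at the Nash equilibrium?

∂u_i/∂s_i = α_i − 1, so university i contributes w_i if α_i > 1, else 0.
α_i > 1 for i ∈ {1, 4}; NE contributions (9, 0, 0, 18, 0), S = 27.
W^NE = Σw_i − S^NE + (Σα_i)·S^NE = 60 + 4.1·27 = 170.7.
Planner: ∂(Σu_j)/∂s_i = Σα_j − 1 = 4.1 > 0, so everyone contributes w_i; S^SO = 60, W^SO = 60 + 4.1·60 = 306.
Deadweight loss = 135.3.

135.3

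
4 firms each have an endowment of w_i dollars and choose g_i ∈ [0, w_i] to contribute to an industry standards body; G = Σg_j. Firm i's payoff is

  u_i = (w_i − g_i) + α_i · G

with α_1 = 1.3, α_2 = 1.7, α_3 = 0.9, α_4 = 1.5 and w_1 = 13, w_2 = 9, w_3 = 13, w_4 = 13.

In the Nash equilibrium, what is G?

35

∂u_i/∂g_i = α_i − 1, so firm i contributes w_i if α_i > 1, else 0.
α_i > 1 for i ∈ {1, 2, 4}; NE contributions (13, 9, 0, 13), G = 35.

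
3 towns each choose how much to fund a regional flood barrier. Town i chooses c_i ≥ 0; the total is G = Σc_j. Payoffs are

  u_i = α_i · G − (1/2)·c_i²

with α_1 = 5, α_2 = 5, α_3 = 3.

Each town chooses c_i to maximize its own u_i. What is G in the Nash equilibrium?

13

Town i's FOC: ∂u_i/∂c_i = α_i − c_i = 0, so c_i* = α_i.
NE contributions = (5, 5, 3); G = 13.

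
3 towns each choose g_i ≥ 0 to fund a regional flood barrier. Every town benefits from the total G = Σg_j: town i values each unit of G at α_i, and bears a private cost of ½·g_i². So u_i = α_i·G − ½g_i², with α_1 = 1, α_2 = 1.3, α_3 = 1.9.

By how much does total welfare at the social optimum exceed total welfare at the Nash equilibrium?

11.97

Town i's FOC: ∂u_i/∂g_i = α_i − g_i = 0, so g_i* = α_i.
NE contributions = (1, 1.3, 1.9); G = 4.2.
W^NE = (Σα)·G − ½Σα_i² = 4.2² − ½·6.3 = 14.49.
Planner sets g_i = Σα_j = 4.2 for every i, so G^SO = 3·4.2 = 12.6.
W^SO = (Σα)·G^SO − ½·3·(Σα)² = (3/2)·4.2² = 26.46.
Deadweight loss = W^SO − W^NE = 11.97.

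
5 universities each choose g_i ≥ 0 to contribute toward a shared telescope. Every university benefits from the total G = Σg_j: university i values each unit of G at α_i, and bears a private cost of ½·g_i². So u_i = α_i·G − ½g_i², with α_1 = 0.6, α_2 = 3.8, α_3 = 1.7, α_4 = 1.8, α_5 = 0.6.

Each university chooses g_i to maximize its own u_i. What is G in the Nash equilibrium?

University i's FOC: ∂u_i/∂g_i = α_i − g_i = 0, so g_i* = α_i.
NE contributions = (0.6, 3.8, 1.7, 1.8, 0.6); G = 8.5.

8.5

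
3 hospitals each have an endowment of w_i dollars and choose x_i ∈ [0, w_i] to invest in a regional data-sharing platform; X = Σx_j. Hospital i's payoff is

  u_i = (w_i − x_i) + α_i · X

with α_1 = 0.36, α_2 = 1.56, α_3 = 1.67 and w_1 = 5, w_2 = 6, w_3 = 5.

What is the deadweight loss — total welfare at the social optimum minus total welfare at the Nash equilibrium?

12.95

∂u_i/∂x_i = α_i − 1, so hospital i contributes w_i if α_i > 1, else 0.
α_i > 1 for i ∈ {2, 3}; NE contributions (0, 6, 5), X = 11.
W^NE = Σw_i − X^NE + (Σα_i)·X^NE = 16 + 2.59·11 = 44.49.
Planner: ∂(Σu_j)/∂x_i = Σα_j − 1 = 2.59 > 0, so everyone contributes w_i; X^SO = 16, W^SO = 16 + 2.59·16 = 57.44.
Deadweight loss = 12.95.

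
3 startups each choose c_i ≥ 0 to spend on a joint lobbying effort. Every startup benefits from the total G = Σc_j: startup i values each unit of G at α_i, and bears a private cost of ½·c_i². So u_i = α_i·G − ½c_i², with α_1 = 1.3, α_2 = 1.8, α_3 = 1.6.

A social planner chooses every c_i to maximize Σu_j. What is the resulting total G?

14.1

Planner FOC: ∂(Σu_j)/∂c_i = (Σα_j) − c_i = 0, so c_i^SO = Σα_j = 4.7 for every i; G^SO = 14.1.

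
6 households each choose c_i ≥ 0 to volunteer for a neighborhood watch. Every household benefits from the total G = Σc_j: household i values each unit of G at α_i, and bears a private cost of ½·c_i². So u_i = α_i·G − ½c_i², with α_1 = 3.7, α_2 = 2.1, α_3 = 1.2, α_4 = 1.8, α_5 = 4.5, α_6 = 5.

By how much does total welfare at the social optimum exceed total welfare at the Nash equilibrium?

Household i's FOC: ∂u_i/∂c_i = α_i − c_i = 0, so c_i* = α_i.
NE contributions = (3.7, 2.1, 1.2, 1.8, 4.5, 5); G = 18.3.
W^NE = (Σα)·G − ½Σα_i² = 18.3² − ½·68.03 = 300.875.
Planner sets c_i = Σα_j = 18.3 for every i, so G^SO = 6·18.3 = 109.8.
W^SO = (Σα)·G^SO − ½·6·(Σα)² = (6/2)·18.3² = 1004.67.
Deadweight loss = W^SO − W^NE = 703.795.

703.795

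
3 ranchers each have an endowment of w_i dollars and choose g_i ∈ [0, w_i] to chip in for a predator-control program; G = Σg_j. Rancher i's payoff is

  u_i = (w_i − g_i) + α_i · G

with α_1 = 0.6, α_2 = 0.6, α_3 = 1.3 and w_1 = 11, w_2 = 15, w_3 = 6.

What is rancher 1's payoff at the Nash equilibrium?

14.6

∂u_i/∂g_i = α_i − 1, so rancher i contributes w_i if α_i > 1, else 0.
α_i > 1 for i ∈ {3}; NE contributions (0, 0, 6), G = 6.
u_1 = (11 − 0) + 0.6·6 = 14.6.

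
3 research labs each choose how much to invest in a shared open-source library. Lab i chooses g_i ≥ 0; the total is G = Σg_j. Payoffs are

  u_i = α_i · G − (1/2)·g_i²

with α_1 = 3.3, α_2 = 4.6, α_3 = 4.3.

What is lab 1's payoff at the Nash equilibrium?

34.815

Lab i's FOC: ∂u_i/∂g_i = α_i − g_i = 0, so g_i* = α_i.
NE contributions = (3.3, 4.6, 4.3); G = 12.2.
u_1 = α_1·G − ½·(g_1)² = 3.3·12.2 − ½·3.3² = 34.815.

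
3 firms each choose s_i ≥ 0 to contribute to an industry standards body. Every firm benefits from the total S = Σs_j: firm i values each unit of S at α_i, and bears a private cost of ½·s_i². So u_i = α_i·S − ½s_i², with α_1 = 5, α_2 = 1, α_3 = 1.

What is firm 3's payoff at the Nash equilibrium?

6.5

Firm i's FOC: ∂u_i/∂s_i = α_i − s_i = 0, so s_i* = α_i.
NE contributions = (5, 1, 1); S = 7.
u_3 = α_3·S − ½·(s_3)² = 1·7 − ½·1² = 6.5.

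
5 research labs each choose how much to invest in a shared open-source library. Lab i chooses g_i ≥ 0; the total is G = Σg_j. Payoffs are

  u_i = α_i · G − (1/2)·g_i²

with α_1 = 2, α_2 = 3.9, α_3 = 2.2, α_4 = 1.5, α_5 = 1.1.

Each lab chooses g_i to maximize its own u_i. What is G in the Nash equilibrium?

Lab i's FOC: ∂u_i/∂g_i = α_i − g_i = 0, so g_i* = α_i.
NE contributions = (2, 3.9, 2.2, 1.5, 1.1); G = 10.7.

10.7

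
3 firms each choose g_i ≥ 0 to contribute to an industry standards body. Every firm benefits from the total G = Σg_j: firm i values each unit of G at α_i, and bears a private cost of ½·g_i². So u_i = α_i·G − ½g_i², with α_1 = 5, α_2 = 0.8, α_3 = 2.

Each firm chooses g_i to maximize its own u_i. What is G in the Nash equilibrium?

Firm i's FOC: ∂u_i/∂g_i = α_i − g_i = 0, so g_i* = α_i.
NE contributions = (5, 0.8, 2); G = 7.8.

7.8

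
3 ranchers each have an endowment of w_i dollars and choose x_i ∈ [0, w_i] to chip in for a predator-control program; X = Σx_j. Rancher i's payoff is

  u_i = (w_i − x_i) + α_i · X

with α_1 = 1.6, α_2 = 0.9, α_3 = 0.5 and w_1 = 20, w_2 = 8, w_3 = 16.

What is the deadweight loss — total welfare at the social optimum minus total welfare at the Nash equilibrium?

∂u_i/∂x_i = α_i − 1, so rancher i contributes w_i if α_i > 1, else 0.
α_i > 1 for i ∈ {1}; NE contributions (20, 0, 0), X = 20.
W^NE = Σw_i − X^NE + (Σα_i)·X^NE = 44 + 2·20 = 84.
Planner: ∂(Σu_j)/∂x_i = Σα_j − 1 = 2 > 0, so everyone contributes w_i; X^SO = 44, W^SO = 44 + 2·44 = 132.
Deadweight loss = 48.

48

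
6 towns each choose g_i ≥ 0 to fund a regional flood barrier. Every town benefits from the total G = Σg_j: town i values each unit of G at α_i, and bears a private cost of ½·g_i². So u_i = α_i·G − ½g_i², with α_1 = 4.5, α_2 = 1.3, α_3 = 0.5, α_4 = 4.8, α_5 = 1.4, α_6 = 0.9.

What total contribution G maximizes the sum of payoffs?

80.4

Planner FOC: ∂(Σu_j)/∂g_i = (Σα_j) − g_i = 0, so g_i^SO = Σα_j = 13.4 for every i; G^SO = 80.4.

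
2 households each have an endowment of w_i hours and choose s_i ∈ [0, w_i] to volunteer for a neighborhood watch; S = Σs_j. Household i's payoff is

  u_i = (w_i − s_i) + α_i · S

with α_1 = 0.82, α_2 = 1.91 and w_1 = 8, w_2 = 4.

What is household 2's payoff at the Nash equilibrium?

7.64

∂u_i/∂s_i = α_i − 1, so household i contributes w_i if α_i > 1, else 0.
α_i > 1 for i ∈ {2}; NE contributions (0, 4), S = 4.
u_2 = (4 − 4) + 1.91·4 = 7.64.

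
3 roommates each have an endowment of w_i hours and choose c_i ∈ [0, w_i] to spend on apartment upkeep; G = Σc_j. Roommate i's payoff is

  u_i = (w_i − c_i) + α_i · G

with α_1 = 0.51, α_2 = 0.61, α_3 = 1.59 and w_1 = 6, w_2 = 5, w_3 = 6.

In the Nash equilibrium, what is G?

∂u_i/∂c_i = α_i − 1, so roommate i contributes w_i if α_i > 1, else 0.
α_i > 1 for i ∈ {3}; NE contributions (0, 0, 6), G = 6.

6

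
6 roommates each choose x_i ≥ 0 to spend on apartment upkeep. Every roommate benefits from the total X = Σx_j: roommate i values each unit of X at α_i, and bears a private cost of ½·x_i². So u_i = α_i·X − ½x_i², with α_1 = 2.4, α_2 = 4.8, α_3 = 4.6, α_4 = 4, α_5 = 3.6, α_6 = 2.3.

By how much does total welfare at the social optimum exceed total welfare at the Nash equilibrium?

Roommate i's FOC: ∂u_i/∂x_i = α_i − x_i = 0, so x_i* = α_i.
NE contributions = (2.4, 4.8, 4.6, 4, 3.6, 2.3); X = 21.7.
W^NE = (Σα)·X − ½Σα_i² = 21.7² − ½·84.21 = 428.785.
Planner sets x_i = Σα_j = 21.7 for every i, so X^SO = 6·21.7 = 130.2.
W^SO = (Σα)·X^SO − ½·6·(Σα)² = (6/2)·21.7² = 1412.67.
Deadweight loss = W^SO − W^NE = 983.885.

983.885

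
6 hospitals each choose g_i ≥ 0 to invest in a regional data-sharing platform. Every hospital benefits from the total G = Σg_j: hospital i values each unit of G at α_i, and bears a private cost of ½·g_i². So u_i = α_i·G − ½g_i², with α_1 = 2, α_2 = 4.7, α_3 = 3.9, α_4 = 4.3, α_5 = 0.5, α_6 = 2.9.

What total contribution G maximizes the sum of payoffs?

109.8

Planner FOC: ∂(Σu_j)/∂g_i = (Σα_j) − g_i = 0, so g_i^SO = Σα_j = 18.3 for every i; G^SO = 109.8.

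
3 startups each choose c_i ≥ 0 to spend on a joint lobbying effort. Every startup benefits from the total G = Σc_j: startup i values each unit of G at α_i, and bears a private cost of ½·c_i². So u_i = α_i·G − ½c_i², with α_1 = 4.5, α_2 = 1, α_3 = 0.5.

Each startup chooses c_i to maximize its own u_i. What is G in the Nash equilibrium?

6

Startup i's FOC: ∂u_i/∂c_i = α_i − c_i = 0, so c_i* = α_i.
NE contributions = (4.5, 1, 0.5); G = 6.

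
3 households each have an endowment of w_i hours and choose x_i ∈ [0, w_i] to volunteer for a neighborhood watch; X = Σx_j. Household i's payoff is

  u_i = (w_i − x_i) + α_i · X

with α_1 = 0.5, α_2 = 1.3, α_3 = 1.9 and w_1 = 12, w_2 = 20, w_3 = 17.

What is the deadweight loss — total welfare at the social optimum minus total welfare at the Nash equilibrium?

∂u_i/∂x_i = α_i − 1, so household i contributes w_i if α_i > 1, else 0.
α_i > 1 for i ∈ {2, 3}; NE contributions (0, 20, 17), X = 37.
W^NE = Σw_i − X^NE + (Σα_i)·X^NE = 49 + 2.7·37 = 148.9.
Planner: ∂(Σu_j)/∂x_i = Σα_j − 1 = 2.7 > 0, so everyone contributes w_i; X^SO = 49, W^SO = 49 + 2.7·49 = 181.3.
Deadweight loss = 32.4.

32.4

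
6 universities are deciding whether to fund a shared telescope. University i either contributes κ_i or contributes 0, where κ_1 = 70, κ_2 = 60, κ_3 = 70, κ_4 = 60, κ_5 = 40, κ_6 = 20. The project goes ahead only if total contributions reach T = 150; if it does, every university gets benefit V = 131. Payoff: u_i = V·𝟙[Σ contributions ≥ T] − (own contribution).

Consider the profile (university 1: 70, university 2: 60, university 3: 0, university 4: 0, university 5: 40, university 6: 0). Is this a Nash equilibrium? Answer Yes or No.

Total = 170 ≥ 150: provided.
University 1 (pledges 70, payoff 61): dropping to 0 → total 100, payoff 0. No gain.
University 2 (pledges 60, payoff 71): dropping to 0 → total 110, payoff 0. No gain.
University 3 (pledges 0, payoff 131): pledging 70 → total 240, payoff 61. No gain.
University 4 (pledges 0, payoff 131): pledging 60 → total 230, payoff 71. No gain.
University 5 (pledges 40, payoff 91): dropping to 0 → total 130, payoff 0. No gain.
University 6 (pledges 0, payoff 131): pledging 20 → total 190, payoff 111. No gain.

Yes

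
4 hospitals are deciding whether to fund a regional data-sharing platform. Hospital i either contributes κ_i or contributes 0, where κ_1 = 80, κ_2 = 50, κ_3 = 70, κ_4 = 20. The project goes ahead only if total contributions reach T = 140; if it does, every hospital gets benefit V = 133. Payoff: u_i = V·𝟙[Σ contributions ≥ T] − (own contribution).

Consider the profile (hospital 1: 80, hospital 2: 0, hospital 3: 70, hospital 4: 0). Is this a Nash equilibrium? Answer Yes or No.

Total = 150 ≥ 140: provided.
Hospital 1 (pledges 80, payoff 53): dropping to 0 → total 70, payoff 0. No gain.
Hospital 2 (pledges 0, payoff 133): pledging 50 → total 200, payoff 83. No gain.
Hospital 3 (pledges 70, payoff 63): dropping to 0 → total 80, payoff 0. No gain.
Hospital 4 (pledges 0, payoff 133): pledging 20 → total 170, payoff 113. No gain.

Yes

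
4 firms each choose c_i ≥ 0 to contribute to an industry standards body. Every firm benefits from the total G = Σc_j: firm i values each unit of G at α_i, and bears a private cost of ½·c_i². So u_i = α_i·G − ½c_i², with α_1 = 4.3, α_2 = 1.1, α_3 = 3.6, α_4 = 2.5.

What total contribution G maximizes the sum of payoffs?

46

Planner FOC: ∂(Σu_j)/∂c_i = (Σα_j) − c_i = 0, so c_i^SO = Σα_j = 11.5 for every i; G^SO = 46.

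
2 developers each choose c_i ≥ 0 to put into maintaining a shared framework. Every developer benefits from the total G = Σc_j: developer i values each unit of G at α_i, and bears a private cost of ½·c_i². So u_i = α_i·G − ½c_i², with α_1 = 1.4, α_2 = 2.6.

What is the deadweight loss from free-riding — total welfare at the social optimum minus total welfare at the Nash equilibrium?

4.36

Developer i's FOC: ∂u_i/∂c_i = α_i − c_i = 0, so c_i* = α_i.
NE contributions = (1.4, 2.6); G = 4.
W^NE = (Σα)·G − ½Σα_i² = 4² − ½·8.72 = 11.64.
Planner sets c_i = Σα_j = 4 for every i, so G^SO = 2·4 = 8.
W^SO = (Σα)·G^SO − ½·2·(Σα)² = (2/2)·4² = 16.
Deadweight loss = W^SO − W^NE = 4.36.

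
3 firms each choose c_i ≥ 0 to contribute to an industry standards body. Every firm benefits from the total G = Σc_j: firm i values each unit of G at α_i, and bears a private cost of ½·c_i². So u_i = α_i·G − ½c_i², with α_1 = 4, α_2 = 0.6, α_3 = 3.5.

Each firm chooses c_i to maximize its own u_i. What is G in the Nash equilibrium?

8.1

Firm i's FOC: ∂u_i/∂c_i = α_i − c_i = 0, so c_i* = α_i.
NE contributions = (4, 0.6, 3.5); G = 8.1.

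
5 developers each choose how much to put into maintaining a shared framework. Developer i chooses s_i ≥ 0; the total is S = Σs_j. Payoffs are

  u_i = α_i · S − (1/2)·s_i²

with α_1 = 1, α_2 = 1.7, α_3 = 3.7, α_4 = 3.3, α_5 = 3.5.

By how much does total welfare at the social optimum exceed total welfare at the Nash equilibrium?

281.72

Developer i's FOC: ∂u_i/∂s_i = α_i − s_i = 0, so s_i* = α_i.
NE contributions = (1, 1.7, 3.7, 3.3, 3.5); S = 13.2.
W^NE = (Σα)·S − ½Σα_i² = 13.2² − ½·40.72 = 153.88.
Planner sets s_i = Σα_j = 13.2 for every i, so S^SO = 5·13.2 = 66.
W^SO = (Σα)·S^SO − ½·5·(Σα)² = (5/2)·13.2² = 435.6.
Deadweight loss = W^SO − W^NE = 281.72.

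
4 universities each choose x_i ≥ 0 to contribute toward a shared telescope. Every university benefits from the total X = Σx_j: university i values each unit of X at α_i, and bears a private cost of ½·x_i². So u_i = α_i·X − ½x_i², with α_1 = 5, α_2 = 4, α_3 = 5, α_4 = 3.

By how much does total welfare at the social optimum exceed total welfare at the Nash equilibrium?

326.5

University i's FOC: ∂u_i/∂x_i = α_i − x_i = 0, so x_i* = α_i.
NE contributions = (5, 4, 5, 3); X = 17.
W^NE = (Σα)·X − ½Σα_i² = 17² − ½·75 = 251.5.
Planner sets x_i = Σα_j = 17 for every i, so X^SO = 4·17 = 68.
W^SO = (Σα)·X^SO − ½·4·(Σα)² = (4/2)·17² = 578.
Deadweight loss = W^SO − W^NE = 326.5.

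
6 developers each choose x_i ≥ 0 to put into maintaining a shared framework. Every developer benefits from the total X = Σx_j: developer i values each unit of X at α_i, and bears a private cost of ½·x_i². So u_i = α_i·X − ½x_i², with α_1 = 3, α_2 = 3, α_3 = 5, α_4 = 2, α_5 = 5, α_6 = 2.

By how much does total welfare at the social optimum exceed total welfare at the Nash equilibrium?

Developer i's FOC: ∂u_i/∂x_i = α_i − x_i = 0, so x_i* = α_i.
NE contributions = (3, 3, 5, 2, 5, 2); X = 20.
W^NE = (Σα)·X − ½Σα_i² = 20² − ½·76 = 362.
Planner sets x_i = Σα_j = 20 for every i, so X^SO = 6·20 = 120.
W^SO = (Σα)·X^SO − ½·6·(Σα)² = (6/2)·20² = 1200.
Deadweight loss = W^SO − W^NE = 838.

838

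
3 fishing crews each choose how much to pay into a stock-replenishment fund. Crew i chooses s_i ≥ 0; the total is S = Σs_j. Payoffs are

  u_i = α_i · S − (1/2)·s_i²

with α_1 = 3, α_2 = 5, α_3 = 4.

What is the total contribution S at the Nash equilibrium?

12

Crew i's FOC: ∂u_i/∂s_i = α_i − s_i = 0, so s_i* = α_i.
NE contributions = (3, 5, 4); S = 12.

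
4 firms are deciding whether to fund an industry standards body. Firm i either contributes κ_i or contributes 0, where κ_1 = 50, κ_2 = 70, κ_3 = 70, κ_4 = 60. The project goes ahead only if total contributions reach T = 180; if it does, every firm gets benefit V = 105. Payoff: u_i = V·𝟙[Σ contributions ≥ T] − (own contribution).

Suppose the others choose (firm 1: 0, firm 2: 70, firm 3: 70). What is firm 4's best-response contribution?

Others' total = 140. Contributing 60 brings total to 200 ≥ 180: gain V − κ_4 = 45.
Best response: 60.

60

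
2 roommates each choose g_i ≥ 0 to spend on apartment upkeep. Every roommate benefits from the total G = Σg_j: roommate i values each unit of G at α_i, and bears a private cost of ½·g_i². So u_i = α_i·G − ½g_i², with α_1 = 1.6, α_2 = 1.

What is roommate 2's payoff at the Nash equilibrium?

Roommate i's FOC: ∂u_i/∂g_i = α_i − g_i = 0, so g_i* = α_i.
NE contributions = (1.6, 1); G = 2.6.
u_2 = α_2·G − ½·(g_2)² = 1·2.6 − ½·1² = 2.1.

2.1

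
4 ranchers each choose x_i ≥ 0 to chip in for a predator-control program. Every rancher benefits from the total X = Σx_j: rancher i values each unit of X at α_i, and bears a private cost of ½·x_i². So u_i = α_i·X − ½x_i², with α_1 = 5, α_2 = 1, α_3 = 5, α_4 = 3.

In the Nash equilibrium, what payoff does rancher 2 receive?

Rancher i's FOC: ∂u_i/∂x_i = α_i − x_i = 0, so x_i* = α_i.
NE contributions = (5, 1, 5, 3); X = 14.
u_2 = α_2·X − ½·(x_2)² = 1·14 − ½·1² = 13.5.

13.5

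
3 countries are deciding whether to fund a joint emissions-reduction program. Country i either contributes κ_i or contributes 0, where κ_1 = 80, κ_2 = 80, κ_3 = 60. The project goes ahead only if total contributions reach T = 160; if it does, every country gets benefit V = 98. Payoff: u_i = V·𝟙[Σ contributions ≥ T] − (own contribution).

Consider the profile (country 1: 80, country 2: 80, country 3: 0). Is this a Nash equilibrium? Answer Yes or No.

Yes

Total = 160 ≥ 160: provided.
Country 1 (pledges 80, payoff 18): dropping to 0 → total 80, payoff 0. No gain.
Country 2 (pledges 80, payoff 18): dropping to 0 → total 80, payoff 0. No gain.
Country 3 (pledges 0, payoff 98): pledging 60 → total 220, payoff 38. No gain.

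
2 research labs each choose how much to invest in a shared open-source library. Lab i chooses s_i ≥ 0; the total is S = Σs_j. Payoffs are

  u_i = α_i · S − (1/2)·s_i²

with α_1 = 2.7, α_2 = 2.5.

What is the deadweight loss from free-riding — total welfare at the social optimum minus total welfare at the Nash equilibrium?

Lab i's FOC: ∂u_i/∂s_i = α_i − s_i = 0, so s_i* = α_i.
NE contributions = (2.7, 2.5); S = 5.2.
W^NE = (Σα)·S − ½Σα_i² = 5.2² − ½·13.54 = 20.27.
Planner sets s_i = Σα_j = 5.2 for every i, so S^SO = 2·5.2 = 10.4.
W^SO = (Σα)·S^SO − ½·2·(Σα)² = (2/2)·5.2² = 27.04.
Deadweight loss = W^SO − W^NE = 6.77.

6.77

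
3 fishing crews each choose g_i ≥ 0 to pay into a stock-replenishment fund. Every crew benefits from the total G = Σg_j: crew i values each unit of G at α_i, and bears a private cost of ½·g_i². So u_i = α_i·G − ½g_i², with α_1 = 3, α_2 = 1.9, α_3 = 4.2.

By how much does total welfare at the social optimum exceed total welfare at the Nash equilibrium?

Crew i's FOC: ∂u_i/∂g_i = α_i − g_i = 0, so g_i* = α_i.
NE contributions = (3, 1.9, 4.2); G = 9.1.
W^NE = (Σα)·G − ½Σα_i² = 9.1² − ½·30.25 = 67.685.
Planner sets g_i = Σα_j = 9.1 for every i, so G^SO = 3·9.1 = 27.3.
W^SO = (Σα)·G^SO − ½·3·(Σα)² = (3/2)·9.1² = 124.215.
Deadweight loss = W^SO − W^NE = 56.53.

56.53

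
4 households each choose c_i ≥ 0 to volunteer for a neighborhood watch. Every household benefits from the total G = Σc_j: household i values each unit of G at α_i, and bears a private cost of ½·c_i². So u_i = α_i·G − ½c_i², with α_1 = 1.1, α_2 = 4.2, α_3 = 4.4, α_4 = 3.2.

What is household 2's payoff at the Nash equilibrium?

Household i's FOC: ∂u_i/∂c_i = α_i − c_i = 0, so c_i* = α_i.
NE contributions = (1.1, 4.2, 4.4, 3.2); G = 12.9.
u_2 = α_2·G − ½·(c_2)² = 4.2·12.9 − ½·4.2² = 45.36.

45.36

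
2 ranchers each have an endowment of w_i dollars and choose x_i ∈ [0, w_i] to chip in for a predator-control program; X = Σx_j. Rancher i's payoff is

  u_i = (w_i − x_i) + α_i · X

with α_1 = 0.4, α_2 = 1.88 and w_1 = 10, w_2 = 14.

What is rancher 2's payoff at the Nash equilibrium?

26.32

∂u_i/∂x_i = α_i − 1, so rancher i contributes w_i if α_i > 1, else 0.
α_i > 1 for i ∈ {2}; NE contributions (0, 14), X = 14.
u_2 = (14 − 14) + 1.88·14 = 26.32.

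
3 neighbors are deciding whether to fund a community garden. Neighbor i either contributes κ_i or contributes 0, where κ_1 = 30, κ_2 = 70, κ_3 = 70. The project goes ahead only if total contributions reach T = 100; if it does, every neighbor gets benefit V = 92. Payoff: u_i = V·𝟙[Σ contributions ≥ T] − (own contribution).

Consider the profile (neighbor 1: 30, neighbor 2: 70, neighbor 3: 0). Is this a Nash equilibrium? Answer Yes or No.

Total = 100 ≥ 100: provided.
Neighbor 1 (pledges 30, payoff 62): dropping to 0 → total 70, payoff 0. No gain.
Neighbor 2 (pledges 70, payoff 22): dropping to 0 → total 30, payoff 0. No gain.
Neighbor 3 (pledges 0, payoff 92): pledging 70 → total 170, payoff 22. No gain.

Yes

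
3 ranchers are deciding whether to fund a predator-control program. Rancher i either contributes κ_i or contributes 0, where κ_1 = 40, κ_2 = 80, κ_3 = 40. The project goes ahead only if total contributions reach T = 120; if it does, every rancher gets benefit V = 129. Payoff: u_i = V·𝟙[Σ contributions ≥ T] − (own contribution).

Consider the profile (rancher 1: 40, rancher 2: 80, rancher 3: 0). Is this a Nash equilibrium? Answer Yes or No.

Total = 120 ≥ 120: provided.
Rancher 1 (pledges 40, payoff 89): dropping to 0 → total 80, payoff 0. No gain.
Rancher 2 (pledges 80, payoff 49): dropping to 0 → total 40, payoff 0. No gain.
Rancher 3 (pledges 0, payoff 129): pledging 40 → total 160, payoff 89. No gain.

Yes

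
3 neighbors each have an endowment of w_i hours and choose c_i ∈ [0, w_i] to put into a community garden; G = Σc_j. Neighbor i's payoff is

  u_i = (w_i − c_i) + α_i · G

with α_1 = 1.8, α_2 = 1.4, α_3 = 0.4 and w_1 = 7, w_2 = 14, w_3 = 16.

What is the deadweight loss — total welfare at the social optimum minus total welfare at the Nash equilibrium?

∂u_i/∂c_i = α_i − 1, so neighbor i contributes w_i if α_i > 1, else 0.
α_i > 1 for i ∈ {1, 2}; NE contributions (7, 14, 0), G = 21.
W^NE = Σw_i − G^NE + (Σα_i)·G^NE = 37 + 2.6·21 = 91.6.
Planner: ∂(Σu_j)/∂c_i = Σα_j − 1 = 2.6 > 0, so everyone contributes w_i; G^SO = 37, W^SO = 37 + 2.6·37 = 133.2.
Deadweight loss = 41.6.

41.6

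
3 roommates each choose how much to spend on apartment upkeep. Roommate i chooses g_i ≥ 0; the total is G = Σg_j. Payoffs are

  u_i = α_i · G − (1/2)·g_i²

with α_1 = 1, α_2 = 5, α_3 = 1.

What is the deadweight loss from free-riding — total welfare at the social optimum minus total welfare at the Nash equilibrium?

Roommate i's FOC: ∂u_i/∂g_i = α_i − g_i = 0, so g_i* = α_i.
NE contributions = (1, 5, 1); G = 7.
W^NE = (Σα)·G − ½Σα_i² = 7² − ½·27 = 35.5.
Planner sets g_i = Σα_j = 7 for every i, so G^SO = 3·7 = 21.
W^SO = (Σα)·G^SO − ½·3·(Σα)² = (3/2)·7² = 73.5.
Deadweight loss = W^SO − W^NE = 38.

38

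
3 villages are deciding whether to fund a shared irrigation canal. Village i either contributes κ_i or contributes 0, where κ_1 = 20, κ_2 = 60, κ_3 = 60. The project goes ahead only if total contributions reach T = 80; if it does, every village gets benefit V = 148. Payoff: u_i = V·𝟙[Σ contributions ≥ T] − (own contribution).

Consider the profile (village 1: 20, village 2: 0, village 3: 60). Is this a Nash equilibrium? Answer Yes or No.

Yes

Total = 80 ≥ 80: provided.
Village 1 (pledges 20, payoff 128): dropping to 0 → total 60, payoff 0. No gain.
Village 2 (pledges 0, payoff 148): pledging 60 → total 140, payoff 88. No gain.
Village 3 (pledges 60, payoff 88): dropping to 0 → total 20, payoff 0. No gain.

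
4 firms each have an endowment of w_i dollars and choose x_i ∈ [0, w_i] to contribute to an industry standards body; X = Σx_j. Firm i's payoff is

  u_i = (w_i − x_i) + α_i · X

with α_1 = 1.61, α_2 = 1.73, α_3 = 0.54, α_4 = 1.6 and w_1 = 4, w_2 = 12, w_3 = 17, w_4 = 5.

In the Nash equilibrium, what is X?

∂u_i/∂x_i = α_i − 1, so firm i contributes w_i if α_i > 1, else 0.
α_i > 1 for i ∈ {1, 2, 4}; NE contributions (4, 12, 0, 5), X = 21.

21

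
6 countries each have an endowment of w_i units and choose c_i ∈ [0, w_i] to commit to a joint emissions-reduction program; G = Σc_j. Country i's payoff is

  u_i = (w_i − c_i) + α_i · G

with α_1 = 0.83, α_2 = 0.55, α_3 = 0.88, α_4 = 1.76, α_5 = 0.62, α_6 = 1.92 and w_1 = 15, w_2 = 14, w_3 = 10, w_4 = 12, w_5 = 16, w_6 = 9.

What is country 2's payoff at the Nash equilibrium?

25.55

∂u_i/∂c_i = α_i − 1, so country i contributes w_i if α_i > 1, else 0.
α_i > 1 for i ∈ {4, 6}; NE contributions (0, 0, 0, 12, 0, 9), G = 21.
u_2 = (14 − 0) + 0.55·21 = 25.55.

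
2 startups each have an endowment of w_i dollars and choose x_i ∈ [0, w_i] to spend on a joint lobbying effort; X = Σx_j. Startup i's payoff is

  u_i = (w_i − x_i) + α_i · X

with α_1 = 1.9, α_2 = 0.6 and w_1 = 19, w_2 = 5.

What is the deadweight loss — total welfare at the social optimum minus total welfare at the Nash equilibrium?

∂u_i/∂x_i = α_i − 1, so startup i contributes w_i if α_i > 1, else 0.
α_i > 1 for i ∈ {1}; NE contributions (19, 0), X = 19.
W^NE = Σw_i − X^NE + (Σα_i)·X^NE = 24 + 1.5·19 = 52.5.
Planner: ∂(Σu_j)/∂x_i = Σα_j − 1 = 1.5 > 0, so everyone contributes w_i; X^SO = 24, W^SO = 24 + 1.5·24 = 60.
Deadweight loss = 7.5.

7.5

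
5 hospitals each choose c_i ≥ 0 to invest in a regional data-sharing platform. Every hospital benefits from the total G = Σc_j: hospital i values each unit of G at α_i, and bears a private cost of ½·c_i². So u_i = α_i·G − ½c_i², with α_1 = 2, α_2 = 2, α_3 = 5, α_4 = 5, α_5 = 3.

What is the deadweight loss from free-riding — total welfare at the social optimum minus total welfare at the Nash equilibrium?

Hospital i's FOC: ∂u_i/∂c_i = α_i − c_i = 0, so c_i* = α_i.
NE contributions = (2, 2, 5, 5, 3); G = 17.
W^NE = (Σα)·G − ½Σα_i² = 17² − ½·67 = 255.5.
Planner sets c_i = Σα_j = 17 for every i, so G^SO = 5·17 = 85.
W^SO = (Σα)·G^SO − ½·5·(Σα)² = (5/2)·17² = 722.5.
Deadweight loss = W^SO − W^NE = 467.

467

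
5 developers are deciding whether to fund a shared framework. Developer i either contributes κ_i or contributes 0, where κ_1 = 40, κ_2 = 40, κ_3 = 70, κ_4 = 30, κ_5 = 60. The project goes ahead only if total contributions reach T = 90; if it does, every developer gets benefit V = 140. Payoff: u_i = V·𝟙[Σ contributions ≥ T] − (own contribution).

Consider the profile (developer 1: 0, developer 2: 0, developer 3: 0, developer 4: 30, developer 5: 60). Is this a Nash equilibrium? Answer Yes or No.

Yes

Total = 90 ≥ 90: provided.
Developer 1 (pledges 0, payoff 140): pledging 40 → total 130, payoff 100. No gain.
Developer 2 (pledges 0, payoff 140): pledging 40 → total 130, payoff 100. No gain.
Developer 3 (pledges 0, payoff 140): pledging 70 → total 160, payoff 70. No gain.
Developer 4 (pledges 30, payoff 110): dropping to 0 → total 60, payoff 0. No gain.
Developer 5 (pledges 60, payoff 80): dropping to 0 → total 30, payoff 0. No gain.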